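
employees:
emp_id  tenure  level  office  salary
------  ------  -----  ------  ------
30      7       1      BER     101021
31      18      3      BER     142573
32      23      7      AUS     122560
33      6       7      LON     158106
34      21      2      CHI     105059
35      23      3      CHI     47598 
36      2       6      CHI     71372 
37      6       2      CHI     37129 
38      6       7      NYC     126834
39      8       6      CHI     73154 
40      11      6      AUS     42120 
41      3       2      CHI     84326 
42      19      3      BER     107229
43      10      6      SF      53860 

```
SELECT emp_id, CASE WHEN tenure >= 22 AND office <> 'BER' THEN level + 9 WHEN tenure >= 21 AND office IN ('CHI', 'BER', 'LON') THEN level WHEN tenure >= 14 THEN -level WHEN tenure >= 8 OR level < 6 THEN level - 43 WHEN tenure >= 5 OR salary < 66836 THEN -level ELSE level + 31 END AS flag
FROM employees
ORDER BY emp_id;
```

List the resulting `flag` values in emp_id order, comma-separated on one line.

-42, -3, 16, -7, 2, 12, 37, -41, -7, -37, -37, -41, -3, -37

emp_id=30: tenure >= 8 OR level < 6 → -42
emp_id=31: tenure >= 14 → -3
emp_id=32: tenure >= 22 AND office <> 'BER' → 16
emp_id=33: tenure >= 5 OR salary < 66836 → -7
emp_id=34: tenure >= 21 AND office IN ('CHI', 'BER', 'LON') → 2
emp_id=35: tenure >= 22 AND office <> 'BER' → 12
emp_id=36: ELSE → 37
emp_id=37: tenure >= 8 OR level < 6 → -41
emp_id=38: tenure >= 5 OR salary < 66836 → -7
emp_id=39: tenure >= 8 OR level < 6 → -37
emp_id=40: tenure >= 8 OR level < 6 → -37
emp_id=41: tenure >= 8 OR level < 6 → -41
emp_id=42: tenure >= 14 → -3
emp_id=43: tenure >= 8 OR level < 6 → -37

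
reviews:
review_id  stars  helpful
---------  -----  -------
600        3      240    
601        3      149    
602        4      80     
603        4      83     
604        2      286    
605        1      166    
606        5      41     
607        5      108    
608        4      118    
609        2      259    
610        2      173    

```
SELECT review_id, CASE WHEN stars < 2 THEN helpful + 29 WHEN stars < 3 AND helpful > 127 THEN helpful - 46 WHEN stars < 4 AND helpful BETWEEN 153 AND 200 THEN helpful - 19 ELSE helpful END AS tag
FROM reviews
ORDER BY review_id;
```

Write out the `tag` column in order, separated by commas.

240, 149, 80, 83, 240, 195, 41, 108, 118, 213, 127

review_id=600: ELSE → 240
review_id=601: ELSE → 149
review_id=602: ELSE → 80
review_id=603: ELSE → 83
review_id=604: stars < 3 AND helpful > 127 → 240
review_id=605: stars < 2 → 195
review_id=606: ELSE → 41
review_id=607: ELSE → 108
review_id=608: ELSE → 118
review_id=609: stars < 3 AND helpful > 127 → 213
review_id=610: stars < 3 AND helpful > 127 → 127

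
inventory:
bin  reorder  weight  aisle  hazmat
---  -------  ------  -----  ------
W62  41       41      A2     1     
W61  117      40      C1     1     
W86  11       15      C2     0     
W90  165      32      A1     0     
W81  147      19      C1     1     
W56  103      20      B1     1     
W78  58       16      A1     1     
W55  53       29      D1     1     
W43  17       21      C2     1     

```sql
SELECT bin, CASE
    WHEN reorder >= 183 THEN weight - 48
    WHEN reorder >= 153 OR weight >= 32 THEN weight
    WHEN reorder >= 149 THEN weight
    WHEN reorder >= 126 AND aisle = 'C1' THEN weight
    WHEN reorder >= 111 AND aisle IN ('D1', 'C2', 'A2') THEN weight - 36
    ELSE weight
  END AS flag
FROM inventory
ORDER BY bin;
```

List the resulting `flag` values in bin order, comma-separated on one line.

bin=W43: ELSE → 21
bin=W55: ELSE → 29
bin=W56: ELSE → 20
bin=W61: reorder >= 153 OR weight >= 32 → 40
bin=W62: reorder >= 153 OR weight >= 32 → 41
bin=W78: ELSE → 16
bin=W81: reorder >= 126 AND aisle = 'C1' → 19
bin=W86: ELSE → 15
bin=W90: reorder >= 153 OR weight >= 32 → 32

21, 29, 20, 40, 41, 16, 19, 15, 32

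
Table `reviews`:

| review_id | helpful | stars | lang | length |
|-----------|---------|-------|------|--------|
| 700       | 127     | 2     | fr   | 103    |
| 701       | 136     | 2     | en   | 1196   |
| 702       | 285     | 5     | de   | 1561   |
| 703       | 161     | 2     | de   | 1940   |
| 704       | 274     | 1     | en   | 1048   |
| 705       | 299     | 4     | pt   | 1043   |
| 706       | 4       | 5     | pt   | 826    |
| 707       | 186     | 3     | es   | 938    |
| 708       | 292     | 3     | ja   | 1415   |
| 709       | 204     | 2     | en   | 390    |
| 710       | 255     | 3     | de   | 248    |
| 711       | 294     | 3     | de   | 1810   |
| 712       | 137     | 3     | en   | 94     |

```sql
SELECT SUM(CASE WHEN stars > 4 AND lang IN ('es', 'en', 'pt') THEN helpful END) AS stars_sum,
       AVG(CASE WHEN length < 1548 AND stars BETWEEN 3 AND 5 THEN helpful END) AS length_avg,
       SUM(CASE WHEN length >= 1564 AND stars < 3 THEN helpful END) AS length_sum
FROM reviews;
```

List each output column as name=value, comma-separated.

[stars_sum: stars > 4 AND lang IN ('es', 'en', 'pt')]
review_id=700: ✗
review_id=701: ✗
review_id=702: ✗
review_id=703: ✗
review_id=704: ✗
review_id=705: ✗
review_id=706: ✓ → 4
review_id=707: ✗
review_id=708: ✗
review_id=709: ✗
review_id=710: ✗
review_id=711: ✗
review_id=712: ✗
stars_sum = 4
—
[length_avg: length < 1548 AND stars BETWEEN 3 AND 5]
review_id=700: ✗
review_id=701: ✗
review_id=702: ✗
review_id=703: ✗
review_id=704: ✗
review_id=705: ✓ → 299
review_id=706: ✓ → 4
review_id=707: ✓ → 186
review_id=708: ✓ → 292
review_id=709: ✗
review_id=710: ✓ → 255
review_id=711: ✗
review_id=712: ✓ → 137
length_avg = (299 + 4 + 186 + 292 + 255 + 137) / 6 = 195.5
—
[length_sum: length >= 1564 AND stars < 3]
review_id=700: ✗
review_id=701: ✗
review_id=702: ✗
review_id=703: ✓ → 161
review_id=704: ✗
review_id=705: ✗
review_id=706: ✗
review_id=707: ✗
review_id=708: ✗
review_id=709: ✗
review_id=710: ✗
review_id=711: ✗
review_id=712: ✗
length_sum = 161

stars_sum=4, length_avg=195.5, length_sum=161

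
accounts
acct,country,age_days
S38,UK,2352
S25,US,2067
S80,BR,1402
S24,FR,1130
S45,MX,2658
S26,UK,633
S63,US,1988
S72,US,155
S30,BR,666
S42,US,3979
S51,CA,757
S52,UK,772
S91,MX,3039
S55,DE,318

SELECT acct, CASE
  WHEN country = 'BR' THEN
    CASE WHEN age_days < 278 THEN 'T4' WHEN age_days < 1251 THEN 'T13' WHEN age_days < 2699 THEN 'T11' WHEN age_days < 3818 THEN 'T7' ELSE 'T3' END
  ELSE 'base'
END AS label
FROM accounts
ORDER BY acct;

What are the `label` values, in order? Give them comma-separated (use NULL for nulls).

base, base, base, T13, base, base, base, base, base, base, base, base, T11, base

acct=S24: country='FR' → outer ELSE → base
acct=S25: country='US' → outer ELSE → base
acct=S26: country='UK' → outer ELSE → base
acct=S30: country='BR' → inner[age_days < 1251] → T13
acct=S38: country='UK' → outer ELSE → base
acct=S42: country='US' → outer ELSE → base
acct=S45: country='MX' → outer ELSE → base
acct=S51: country='CA' → outer ELSE → base
acct=S52: country='UK' → outer ELSE → base
acct=S55: country='DE' → outer ELSE → base
acct=S63: country='US' → outer ELSE → base
acct=S72: country='US' → outer ELSE → base
acct=S80: country='BR' → inner[age_days < 2699] → T11
acct=S91: country='MX' → outer ELSE → base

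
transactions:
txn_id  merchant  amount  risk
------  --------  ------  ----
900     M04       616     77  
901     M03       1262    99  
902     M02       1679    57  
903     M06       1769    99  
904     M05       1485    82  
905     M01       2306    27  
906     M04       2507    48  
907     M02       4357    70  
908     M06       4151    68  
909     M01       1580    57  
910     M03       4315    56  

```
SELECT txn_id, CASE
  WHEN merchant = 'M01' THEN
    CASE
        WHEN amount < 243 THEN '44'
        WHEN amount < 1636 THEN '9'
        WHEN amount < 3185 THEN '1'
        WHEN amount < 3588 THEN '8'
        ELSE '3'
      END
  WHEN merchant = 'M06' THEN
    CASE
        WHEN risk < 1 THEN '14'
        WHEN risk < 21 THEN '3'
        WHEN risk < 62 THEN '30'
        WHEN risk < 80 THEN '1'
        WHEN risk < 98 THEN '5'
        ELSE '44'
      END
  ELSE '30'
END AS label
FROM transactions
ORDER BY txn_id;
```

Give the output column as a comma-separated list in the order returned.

30, 30, 30, 44, 30, 1, 30, 30, 1, 9, 30

txn_id=900: merchant='M04' → outer ELSE → 30
txn_id=901: merchant='M03' → outer ELSE → 30
txn_id=902: merchant='M02' → outer ELSE → 30
txn_id=903: merchant='M06' → inner[ELSE] → 44
txn_id=904: merchant='M05' → outer ELSE → 30
txn_id=905: merchant='M01' → inner[amount < 3185] → 1
txn_id=906: merchant='M04' → outer ELSE → 30
txn_id=907: merchant='M02' → outer ELSE → 30
txn_id=908: merchant='M06' → inner[risk < 80] → 1
txn_id=909: merchant='M01' → inner[amount < 1636] → 9
txn_id=910: merchant='M03' → outer ELSE → 30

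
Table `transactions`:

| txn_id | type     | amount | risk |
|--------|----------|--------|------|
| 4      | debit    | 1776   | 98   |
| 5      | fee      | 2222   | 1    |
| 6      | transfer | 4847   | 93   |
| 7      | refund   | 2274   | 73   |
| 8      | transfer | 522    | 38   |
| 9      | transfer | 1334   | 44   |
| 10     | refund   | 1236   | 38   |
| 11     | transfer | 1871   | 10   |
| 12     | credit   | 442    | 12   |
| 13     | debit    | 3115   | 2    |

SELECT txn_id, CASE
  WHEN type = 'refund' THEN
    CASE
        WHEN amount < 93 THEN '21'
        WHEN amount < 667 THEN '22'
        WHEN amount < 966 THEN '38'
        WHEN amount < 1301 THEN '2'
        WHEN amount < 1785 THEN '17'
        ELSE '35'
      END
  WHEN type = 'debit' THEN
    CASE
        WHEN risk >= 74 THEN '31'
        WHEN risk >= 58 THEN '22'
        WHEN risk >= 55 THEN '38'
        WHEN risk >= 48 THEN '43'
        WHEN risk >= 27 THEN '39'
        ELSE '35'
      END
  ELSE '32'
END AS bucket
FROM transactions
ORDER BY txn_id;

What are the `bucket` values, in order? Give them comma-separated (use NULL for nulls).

txn_id=4: type='debit' → inner[risk >= 74] → 31
txn_id=5: type='fee' → outer ELSE → 32
txn_id=6: type='transfer' → outer ELSE → 32
txn_id=7: type='refund' → inner[ELSE] → 35
txn_id=8: type='transfer' → outer ELSE → 32
txn_id=9: type='transfer' → outer ELSE → 32
txn_id=10: type='refund' → inner[amount < 1301] → 2
txn_id=11: type='transfer' → outer ELSE → 32
txn_id=12: type='credit' → outer ELSE → 32
txn_id=13: type='debit' → inner[ELSE] → 35

31, 32, 32, 35, 32, 32, 2, 32, 32, 35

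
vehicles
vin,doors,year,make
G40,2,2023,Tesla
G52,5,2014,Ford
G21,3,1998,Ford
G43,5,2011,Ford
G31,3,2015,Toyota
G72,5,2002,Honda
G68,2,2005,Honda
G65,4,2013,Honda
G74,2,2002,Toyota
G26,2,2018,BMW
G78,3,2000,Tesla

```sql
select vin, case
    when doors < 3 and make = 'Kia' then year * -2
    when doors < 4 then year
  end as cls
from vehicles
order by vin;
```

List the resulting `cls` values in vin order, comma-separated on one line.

vin=G21: doors < 4 → 1998
vin=G26: doors < 4 → 2018
vin=G31: doors < 4 → 2015
vin=G40: doors < 4 → 2023
vin=G43: (no match → NULL) → NULL
vin=G52: (no match → NULL) → NULL
vin=G65: (no match → NULL) → NULL
vin=G68: doors < 4 → 2005
vin=G72: (no match → NULL) → NULL
vin=G74: doors < 4 → 2002
vin=G78: doors < 4 → 2000

1998, 2018, 2015, 2023, NULL, NULL, NULL, 2005, NULL, 2002, 2000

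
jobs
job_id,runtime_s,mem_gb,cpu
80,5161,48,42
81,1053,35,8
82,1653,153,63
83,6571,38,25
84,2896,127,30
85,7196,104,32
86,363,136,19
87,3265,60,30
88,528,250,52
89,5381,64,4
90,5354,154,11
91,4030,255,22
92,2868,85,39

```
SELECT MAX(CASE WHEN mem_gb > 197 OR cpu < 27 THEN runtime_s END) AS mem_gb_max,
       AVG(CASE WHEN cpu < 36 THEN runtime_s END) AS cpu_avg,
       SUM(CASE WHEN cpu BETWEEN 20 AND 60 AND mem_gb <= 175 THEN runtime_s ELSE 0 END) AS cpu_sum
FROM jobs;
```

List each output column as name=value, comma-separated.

mem_gb_max=6571, cpu_avg=4012.1111111111, cpu_sum=27957

[mem_gb_max: mem_gb > 197 OR cpu < 27]
job_id=80: ✗
job_id=81: ✓ → 1053
job_id=82: ✗
job_id=83: ✓ → 6571
job_id=84: ✗
job_id=85: ✗
job_id=86: ✓ → 363
job_id=87: ✗
job_id=88: ✓ → 528
job_id=89: ✓ → 5381
job_id=90: ✓ → 5354
job_id=91: ✓ → 4030
job_id=92: ✗
mem_gb_max = MAX(1053, 6571, 363, 528, 5381, 5354, 4030) = 6571
—
[cpu_avg: cpu < 36]
job_id=80: ✗
job_id=81: ✓ → 1053
job_id=82: ✗
job_id=83: ✓ → 6571
job_id=84: ✓ → 2896
job_id=85: ✓ → 7196
job_id=86: ✓ → 363
job_id=87: ✓ → 3265
job_id=88: ✗
job_id=89: ✓ → 5381
job_id=90: ✓ → 5354
job_id=91: ✓ → 4030
job_id=92: ✗
cpu_avg = (1053 + 6571 + 2896 + 7196 + 363 + 3265 + 5381 + 5354 + 4030) / 9 = 4012.1111111111
—
[cpu_sum: cpu BETWEEN 20 AND 60 AND mem_gb <= 175]
job_id=80: ✓ → 5161
job_id=81: ✗
job_id=82: ✗
job_id=83: ✓ → 6571
job_id=84: ✓ → 2896
job_id=85: ✓ → 7196
job_id=86: ✗
job_id=87: ✓ → 3265
job_id=88: ✗
job_id=89: ✗
job_id=90: ✗
job_id=91: ✗
job_id=92: ✓ → 2868
cpu_sum = 5161 + 6571 + 2896 + 7196 + 3265 + 2868 = 27957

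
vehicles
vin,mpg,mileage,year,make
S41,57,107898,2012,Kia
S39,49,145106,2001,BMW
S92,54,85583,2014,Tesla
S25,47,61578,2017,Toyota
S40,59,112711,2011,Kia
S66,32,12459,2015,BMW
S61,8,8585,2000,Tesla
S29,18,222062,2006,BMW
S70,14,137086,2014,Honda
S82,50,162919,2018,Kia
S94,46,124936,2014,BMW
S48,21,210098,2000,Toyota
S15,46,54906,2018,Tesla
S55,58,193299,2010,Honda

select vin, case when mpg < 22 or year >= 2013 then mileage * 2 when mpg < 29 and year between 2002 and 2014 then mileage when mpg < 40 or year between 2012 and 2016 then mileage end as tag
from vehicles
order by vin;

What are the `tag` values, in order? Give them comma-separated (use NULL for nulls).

vin=S15: mpg < 22 or year >= 2013 → 109812
vin=S25: mpg < 22 or year >= 2013 → 123156
vin=S29: mpg < 22 or year >= 2013 → 444124
vin=S39: (no match → NULL) → NULL
vin=S40: (no match → NULL) → NULL
vin=S41: mpg < 40 or year between 2012 and 2016 → 107898
vin=S48: mpg < 22 or year >= 2013 → 420196
vin=S55: (no match → NULL) → NULL
vin=S61: mpg < 22 or year >= 2013 → 17170
vin=S66: mpg < 22 or year >= 2013 → 24918
vin=S70: mpg < 22 or year >= 2013 → 274172
vin=S82: mpg < 22 or year >= 2013 → 325838
vin=S92: mpg < 22 or year >= 2013 → 171166
vin=S94: mpg < 22 or year >= 2013 → 249872

109812, 123156, 444124, NULL, NULL, 107898, 420196, NULL, 17170, 24918, 274172, 325838, 171166, 249872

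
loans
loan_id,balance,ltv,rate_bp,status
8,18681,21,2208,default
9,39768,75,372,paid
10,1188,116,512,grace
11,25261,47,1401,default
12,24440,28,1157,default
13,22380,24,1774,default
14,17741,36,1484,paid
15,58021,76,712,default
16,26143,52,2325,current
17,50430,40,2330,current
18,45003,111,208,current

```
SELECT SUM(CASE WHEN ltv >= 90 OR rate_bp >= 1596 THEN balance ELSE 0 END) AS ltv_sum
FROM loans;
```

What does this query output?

loan_id=8: ✓ → 18681
loan_id=9: ✗
loan_id=10: ✓ → 1188
loan_id=11: ✗
loan_id=12: ✗
loan_id=13: ✓ → 22380
loan_id=14: ✗
loan_id=15: ✗
loan_id=16: ✓ → 26143
loan_id=17: ✓ → 50430
loan_id=18: ✓ → 45003
ltv_sum = 18681 + 1188 + 22380 + 26143 + 50430 + 45003 = 163825

163825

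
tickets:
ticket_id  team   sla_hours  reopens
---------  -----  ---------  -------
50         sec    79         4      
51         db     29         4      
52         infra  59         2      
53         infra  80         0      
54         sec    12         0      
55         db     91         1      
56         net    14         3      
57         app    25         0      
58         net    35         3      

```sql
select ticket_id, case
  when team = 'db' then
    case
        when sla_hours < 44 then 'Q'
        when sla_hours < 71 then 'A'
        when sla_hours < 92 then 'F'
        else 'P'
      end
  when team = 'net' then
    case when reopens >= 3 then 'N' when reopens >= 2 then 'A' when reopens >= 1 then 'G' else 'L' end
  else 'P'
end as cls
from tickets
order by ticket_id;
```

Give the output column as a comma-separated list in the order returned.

P, Q, P, P, P, F, N, P, N

ticket_id=50: team='sec' → outer ELSE → P
ticket_id=51: team='db' → inner[sla_hours < 44] → Q
ticket_id=52: team='infra' → outer ELSE → P
ticket_id=53: team='infra' → outer ELSE → P
ticket_id=54: team='sec' → outer ELSE → P
ticket_id=55: team='db' → inner[sla_hours < 92] → F
ticket_id=56: team='net' → inner[reopens >= 3] → N
ticket_id=57: team='app' → outer ELSE → P
ticket_id=58: team='net' → inner[reopens >= 3] → N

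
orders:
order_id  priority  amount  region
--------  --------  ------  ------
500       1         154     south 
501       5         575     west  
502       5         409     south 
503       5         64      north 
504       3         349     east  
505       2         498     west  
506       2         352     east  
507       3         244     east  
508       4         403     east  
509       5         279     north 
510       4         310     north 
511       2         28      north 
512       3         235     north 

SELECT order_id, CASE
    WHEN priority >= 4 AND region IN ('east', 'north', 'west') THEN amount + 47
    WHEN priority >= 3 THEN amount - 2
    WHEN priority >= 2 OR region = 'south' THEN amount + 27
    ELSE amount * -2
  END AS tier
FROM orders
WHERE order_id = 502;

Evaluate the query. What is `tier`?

order_id = 502: priority=5, amount=409, region=south.
priority >= 4 AND region IN ('east', 'north', 'west') → false
priority >= 3 → true → 407

407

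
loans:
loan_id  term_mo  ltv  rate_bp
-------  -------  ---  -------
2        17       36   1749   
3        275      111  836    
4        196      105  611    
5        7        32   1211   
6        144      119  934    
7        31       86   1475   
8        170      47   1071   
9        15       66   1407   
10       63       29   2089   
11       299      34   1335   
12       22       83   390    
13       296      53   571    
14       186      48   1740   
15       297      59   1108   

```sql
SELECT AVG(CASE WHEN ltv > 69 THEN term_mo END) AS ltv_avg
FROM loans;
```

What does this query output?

133.6

loan_id=2: ✗
loan_id=3: ✓ → 275
loan_id=4: ✓ → 196
loan_id=5: ✗
loan_id=6: ✓ → 144
loan_id=7: ✓ → 31
loan_id=8: ✗
loan_id=9: ✗
loan_id=10: ✗
loan_id=11: ✗
loan_id=12: ✓ → 22
loan_id=13: ✗
loan_id=14: ✗
loan_id=15: ✗
ltv_avg = (275 + 196 + 144 + 31 + 22) / 5 = 133.6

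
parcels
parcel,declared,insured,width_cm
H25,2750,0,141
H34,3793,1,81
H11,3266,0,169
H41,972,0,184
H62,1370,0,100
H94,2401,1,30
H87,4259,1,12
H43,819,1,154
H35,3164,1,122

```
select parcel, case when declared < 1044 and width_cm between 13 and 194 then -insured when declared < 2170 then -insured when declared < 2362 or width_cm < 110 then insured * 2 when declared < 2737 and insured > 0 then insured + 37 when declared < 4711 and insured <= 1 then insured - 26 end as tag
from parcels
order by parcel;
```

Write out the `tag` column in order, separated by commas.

-26, -26, 2, -25, 0, -1, 0, 2, 2

parcel=H11: declared < 4711 and insured <= 1 → -26
parcel=H25: declared < 4711 and insured <= 1 → -26
parcel=H34: declared < 2362 or width_cm < 110 → 2
parcel=H35: declared < 4711 and insured <= 1 → -25
parcel=H41: declared < 1044 and width_cm between 13 and 194 → 0
parcel=H43: declared < 1044 and width_cm between 13 and 194 → -1
parcel=H62: declared < 2170 → 0
parcel=H87: declared < 2362 or width_cm < 110 → 2
parcel=H94: declared < 2362 or width_cm < 110 → 2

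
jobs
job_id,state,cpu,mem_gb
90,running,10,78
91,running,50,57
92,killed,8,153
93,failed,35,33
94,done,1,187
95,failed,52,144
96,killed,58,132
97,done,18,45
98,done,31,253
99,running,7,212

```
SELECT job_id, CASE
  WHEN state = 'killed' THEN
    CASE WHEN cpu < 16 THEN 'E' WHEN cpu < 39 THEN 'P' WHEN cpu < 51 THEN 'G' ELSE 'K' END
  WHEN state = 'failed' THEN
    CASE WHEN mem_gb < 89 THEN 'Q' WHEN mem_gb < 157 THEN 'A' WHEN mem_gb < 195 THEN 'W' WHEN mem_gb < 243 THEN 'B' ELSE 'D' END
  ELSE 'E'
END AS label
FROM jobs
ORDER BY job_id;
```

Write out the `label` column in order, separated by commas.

E, E, E, Q, E, A, K, E, E, E

job_id=90: state='running' → outer ELSE → E
job_id=91: state='running' → outer ELSE → E
job_id=92: state='killed' → inner[cpu < 16] → E
job_id=93: state='failed' → inner[mem_gb < 89] → Q
job_id=94: state='done' → outer ELSE → E
job_id=95: state='failed' → inner[mem_gb < 157] → A
job_id=96: state='killed' → inner[ELSE] → K
job_id=97: state='done' → outer ELSE → E
job_id=98: state='done' → outer ELSE → E
job_id=99: state='running' → outer ELSE → E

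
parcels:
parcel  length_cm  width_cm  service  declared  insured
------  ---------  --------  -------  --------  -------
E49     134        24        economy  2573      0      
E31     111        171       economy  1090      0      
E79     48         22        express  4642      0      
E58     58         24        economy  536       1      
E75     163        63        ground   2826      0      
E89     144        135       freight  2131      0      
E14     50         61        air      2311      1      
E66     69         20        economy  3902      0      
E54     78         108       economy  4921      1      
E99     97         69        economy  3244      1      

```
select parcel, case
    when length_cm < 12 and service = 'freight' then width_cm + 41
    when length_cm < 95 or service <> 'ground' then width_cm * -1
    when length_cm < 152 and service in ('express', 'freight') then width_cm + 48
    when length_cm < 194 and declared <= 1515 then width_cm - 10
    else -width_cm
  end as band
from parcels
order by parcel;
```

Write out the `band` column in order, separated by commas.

parcel=E14: length_cm < 95 or service <> 'ground' → -61
parcel=E31: length_cm < 95 or service <> 'ground' → -171
parcel=E49: length_cm < 95 or service <> 'ground' → -24
parcel=E54: length_cm < 95 or service <> 'ground' → -108
parcel=E58: length_cm < 95 or service <> 'ground' → -24
parcel=E66: length_cm < 95 or service <> 'ground' → -20
parcel=E75: ELSE → -63
parcel=E79: length_cm < 95 or service <> 'ground' → -22
parcel=E89: length_cm < 95 or service <> 'ground' → -135
parcel=E99: length_cm < 95 or service <> 'ground' → -69

-61, -171, -24, -108, -24, -20, -63, -22, -135, -69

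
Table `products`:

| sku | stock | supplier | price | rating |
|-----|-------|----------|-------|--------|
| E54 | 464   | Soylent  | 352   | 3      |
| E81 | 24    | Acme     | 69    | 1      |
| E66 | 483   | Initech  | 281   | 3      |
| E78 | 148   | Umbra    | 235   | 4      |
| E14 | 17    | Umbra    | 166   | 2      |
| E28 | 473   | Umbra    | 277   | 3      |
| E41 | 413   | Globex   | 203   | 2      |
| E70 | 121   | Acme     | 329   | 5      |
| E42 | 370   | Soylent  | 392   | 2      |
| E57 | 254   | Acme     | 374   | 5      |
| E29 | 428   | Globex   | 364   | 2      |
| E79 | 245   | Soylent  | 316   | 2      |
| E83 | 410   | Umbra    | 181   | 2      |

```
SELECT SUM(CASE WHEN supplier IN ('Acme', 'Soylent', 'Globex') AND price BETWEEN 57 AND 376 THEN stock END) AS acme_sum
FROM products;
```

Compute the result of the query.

sku=E54: ✓ → 464
sku=E81: ✓ → 24
sku=E66: ✗
sku=E78: ✗
sku=E14: ✗
sku=E28: ✗
sku=E41: ✓ → 413
sku=E70: ✓ → 121
sku=E42: ✗
sku=E57: ✓ → 254
sku=E29: ✓ → 428
sku=E79: ✓ → 245
sku=E83: ✗
acme_sum = 464 + 24 + 413 + 121 + 254 + 428 + 245 = 1949

1949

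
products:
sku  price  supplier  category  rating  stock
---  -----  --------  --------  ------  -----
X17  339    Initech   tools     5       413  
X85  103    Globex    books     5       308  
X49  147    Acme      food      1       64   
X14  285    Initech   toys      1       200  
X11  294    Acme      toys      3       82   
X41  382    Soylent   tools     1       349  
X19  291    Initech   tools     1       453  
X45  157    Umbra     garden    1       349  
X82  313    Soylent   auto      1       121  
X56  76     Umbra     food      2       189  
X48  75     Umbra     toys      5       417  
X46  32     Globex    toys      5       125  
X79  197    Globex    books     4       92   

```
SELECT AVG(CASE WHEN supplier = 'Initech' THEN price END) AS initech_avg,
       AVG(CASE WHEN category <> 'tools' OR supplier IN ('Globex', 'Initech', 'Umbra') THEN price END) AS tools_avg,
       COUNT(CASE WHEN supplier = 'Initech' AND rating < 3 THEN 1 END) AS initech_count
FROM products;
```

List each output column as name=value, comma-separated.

[initech_avg: supplier = 'Initech']
sku=X17: ✓ → 339
sku=X85: ✗
sku=X49: ✗
sku=X14: ✓ → 285
sku=X11: ✗
sku=X41: ✗
sku=X19: ✓ → 291
sku=X45: ✗
sku=X82: ✗
sku=X56: ✗
sku=X48: ✗
sku=X46: ✗
sku=X79: ✗
initech_avg = (339 + 285 + 291) / 3 = 305
—
[tools_avg: category <> 'tools' OR supplier IN ('Globex', 'Initech', 'Umbra')]
sku=X17: ✓ → 339
sku=X85: ✓ → 103
sku=X49: ✓ → 147
sku=X14: ✓ → 285
sku=X11: ✓ → 294
sku=X41: ✗
sku=X19: ✓ → 291
sku=X45: ✓ → 157
sku=X82: ✓ → 313
sku=X56: ✓ → 76
sku=X48: ✓ → 75
sku=X46: ✓ → 32
sku=X79: ✓ → 197
tools_avg = (339 + 103 + 147 + 285 + 294 + 291 + 157 + 313 + 76 + 75 + 32 + 197) / 12 = 192.4166666667
—
[initech_count: supplier = 'Initech' AND rating < 3]
sku=X17: ✗
sku=X85: ✗
sku=X49: ✗
sku=X14: ✓ → 1
sku=X11: ✗
sku=X41: ✗
sku=X19: ✓ → 1
sku=X45: ✗
sku=X82: ✗
sku=X56: ✗
sku=X48: ✗
sku=X46: ✗
sku=X79: ✗
initech_count = COUNT(1, 1) = 2

initech_avg=305, tools_avg=192.4166666667, initech_count=2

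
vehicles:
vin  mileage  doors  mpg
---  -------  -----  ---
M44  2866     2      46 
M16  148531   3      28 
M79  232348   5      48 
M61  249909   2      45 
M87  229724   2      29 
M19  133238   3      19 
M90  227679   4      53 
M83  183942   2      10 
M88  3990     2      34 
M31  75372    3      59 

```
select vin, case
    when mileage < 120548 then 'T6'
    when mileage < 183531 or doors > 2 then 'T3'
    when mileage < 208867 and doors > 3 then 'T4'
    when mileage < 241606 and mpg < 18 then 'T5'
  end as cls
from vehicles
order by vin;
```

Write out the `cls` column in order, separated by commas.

T3, T3, T6, T6, NULL, T3, T5, NULL, T6, T3

vin=M16: mileage < 183531 or doors > 2 → T3
vin=M19: mileage < 183531 or doors > 2 → T3
vin=M31: mileage < 120548 → T6
vin=M44: mileage < 120548 → T6
vin=M61: (no match → NULL) → NULL
vin=M79: mileage < 183531 or doors > 2 → T3
vin=M83: mileage < 241606 and mpg < 18 → T5
vin=M87: (no match → NULL) → NULL
vin=M88: mileage < 120548 → T6
vin=M90: mileage < 183531 or doors > 2 → T3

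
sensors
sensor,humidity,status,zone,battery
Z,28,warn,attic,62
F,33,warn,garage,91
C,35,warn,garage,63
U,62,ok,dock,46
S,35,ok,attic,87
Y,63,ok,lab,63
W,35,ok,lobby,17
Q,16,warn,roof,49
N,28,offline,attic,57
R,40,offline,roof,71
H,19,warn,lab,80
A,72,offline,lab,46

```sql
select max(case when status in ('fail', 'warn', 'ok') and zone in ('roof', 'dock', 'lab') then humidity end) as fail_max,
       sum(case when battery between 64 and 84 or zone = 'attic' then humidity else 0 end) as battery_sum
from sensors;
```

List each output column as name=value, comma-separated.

[fail_max: status in ('fail', 'warn', 'ok') and zone in ('roof', 'dock', 'lab')]
sensor=Z: ✗
sensor=F: ✗
sensor=C: ✗
sensor=U: ✓ → 62
sensor=S: ✗
sensor=Y: ✓ → 63
sensor=W: ✗
sensor=Q: ✓ → 16
sensor=N: ✗
sensor=R: ✗
sensor=H: ✓ → 19
sensor=A: ✗
fail_max = MAX(62, 63, 16, 19) = 63
—
[battery_sum: battery between 64 and 84 or zone = 'attic']
sensor=Z: ✓ → 28
sensor=F: ✗
sensor=C: ✗
sensor=U: ✗
sensor=S: ✓ → 35
sensor=Y: ✗
sensor=W: ✗
sensor=Q: ✗
sensor=N: ✓ → 28
sensor=R: ✓ → 40
sensor=H: ✓ → 19
sensor=A: ✗
battery_sum = 28 + 35 + 28 + 40 + 19 = 150

fail_max=63, battery_sum=150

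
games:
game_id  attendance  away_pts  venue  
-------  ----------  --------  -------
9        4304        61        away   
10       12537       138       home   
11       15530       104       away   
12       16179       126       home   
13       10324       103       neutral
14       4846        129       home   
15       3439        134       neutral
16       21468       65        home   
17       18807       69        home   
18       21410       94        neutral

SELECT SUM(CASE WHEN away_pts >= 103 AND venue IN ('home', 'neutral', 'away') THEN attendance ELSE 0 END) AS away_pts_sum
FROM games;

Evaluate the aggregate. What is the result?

game_id=9: ✗
game_id=10: ✓ → 12537
game_id=11: ✓ → 15530
game_id=12: ✓ → 16179
game_id=13: ✓ → 10324
game_id=14: ✓ → 4846
game_id=15: ✓ → 3439
game_id=16: ✗
game_id=17: ✗
game_id=18: ✗
away_pts_sum = 12537 + 15530 + 16179 + 10324 + 4846 + 3439 = 62855

62855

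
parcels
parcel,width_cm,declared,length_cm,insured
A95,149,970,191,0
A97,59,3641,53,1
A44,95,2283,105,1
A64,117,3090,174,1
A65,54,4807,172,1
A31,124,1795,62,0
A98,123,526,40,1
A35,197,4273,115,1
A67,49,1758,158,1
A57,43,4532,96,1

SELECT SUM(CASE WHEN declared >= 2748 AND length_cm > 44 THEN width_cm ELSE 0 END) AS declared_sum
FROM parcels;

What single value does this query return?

470

parcel=A95: ✗
parcel=A97: ✓ → 59
parcel=A44: ✗
parcel=A64: ✓ → 117
parcel=A65: ✓ → 54
parcel=A31: ✗
parcel=A98: ✗
parcel=A35: ✓ → 197
parcel=A67: ✗
parcel=A57: ✓ → 43
declared_sum = 59 + 117 + 54 + 197 + 43 = 470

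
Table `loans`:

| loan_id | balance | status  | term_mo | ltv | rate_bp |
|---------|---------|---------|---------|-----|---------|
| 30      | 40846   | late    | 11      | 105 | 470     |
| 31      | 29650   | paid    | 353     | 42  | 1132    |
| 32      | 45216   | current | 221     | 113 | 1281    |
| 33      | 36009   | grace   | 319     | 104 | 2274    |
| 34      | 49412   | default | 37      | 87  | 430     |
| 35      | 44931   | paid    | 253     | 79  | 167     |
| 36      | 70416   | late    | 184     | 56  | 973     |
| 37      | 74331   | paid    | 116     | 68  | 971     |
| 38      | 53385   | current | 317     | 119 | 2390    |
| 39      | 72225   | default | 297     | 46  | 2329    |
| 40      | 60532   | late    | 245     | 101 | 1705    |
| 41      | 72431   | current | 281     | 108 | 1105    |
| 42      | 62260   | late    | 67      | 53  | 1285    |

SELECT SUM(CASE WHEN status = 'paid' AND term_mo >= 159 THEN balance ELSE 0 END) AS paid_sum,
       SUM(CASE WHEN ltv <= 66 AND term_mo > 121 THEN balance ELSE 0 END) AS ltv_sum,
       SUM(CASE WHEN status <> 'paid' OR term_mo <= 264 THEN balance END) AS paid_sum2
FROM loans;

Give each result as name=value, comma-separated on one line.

paid_sum=74581, ltv_sum=172291, paid_sum2=681994

[paid_sum: status = 'paid' AND term_mo >= 159]
loan_id=30: ✗
loan_id=31: ✓ → 29650
loan_id=32: ✗
loan_id=33: ✗
loan_id=34: ✗
loan_id=35: ✓ → 44931
loan_id=36: ✗
loan_id=37: ✗
loan_id=38: ✗
loan_id=39: ✗
loan_id=40: ✗
loan_id=41: ✗
loan_id=42: ✗
paid_sum = 29650 + 44931 = 74581
—
[ltv_sum: ltv <= 66 AND term_mo > 121]
loan_id=30: ✗
loan_id=31: ✓ → 29650
loan_id=32: ✗
loan_id=33: ✗
loan_id=34: ✗
loan_id=35: ✗
loan_id=36: ✓ → 70416
loan_id=37: ✗
loan_id=38: ✗
loan_id=39: ✓ → 72225
loan_id=40: ✗
loan_id=41: ✗
loan_id=42: ✗
ltv_sum = 29650 + 70416 + 72225 = 172291
—
[paid_sum2: status <> 'paid' OR term_mo <= 264]
loan_id=30: ✓ → 40846
loan_id=31: ✗
loan_id=32: ✓ → 45216
loan_id=33: ✓ → 36009
loan_id=34: ✓ → 49412
loan_id=35: ✓ → 44931
loan_id=36: ✓ → 70416
loan_id=37: ✓ → 74331
loan_id=38: ✓ → 53385
loan_id=39: ✓ → 72225
loan_id=40: ✓ → 60532
loan_id=41: ✓ → 72431
loan_id=42: ✓ → 62260
paid_sum2 = 40846 + 45216 + 36009 + 49412 + 44931 + 70416 + 74331 + 53385 + 72225 + 60532 + 72431 + 62260 = 681994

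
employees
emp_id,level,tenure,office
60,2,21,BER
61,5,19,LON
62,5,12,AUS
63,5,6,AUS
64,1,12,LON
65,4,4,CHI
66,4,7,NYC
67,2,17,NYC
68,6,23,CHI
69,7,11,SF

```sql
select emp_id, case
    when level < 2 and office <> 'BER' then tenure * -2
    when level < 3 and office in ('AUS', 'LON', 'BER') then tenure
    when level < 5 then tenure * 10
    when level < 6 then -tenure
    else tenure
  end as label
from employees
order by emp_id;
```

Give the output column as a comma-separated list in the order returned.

emp_id=60: level < 3 and office in ('AUS', 'LON', 'BER') → 21
emp_id=61: level < 6 → -19
emp_id=62: level < 6 → -12
emp_id=63: level < 6 → -6
emp_id=64: level < 2 and office <> 'BER' → -24
emp_id=65: level < 5 → 40
emp_id=66: level < 5 → 70
emp_id=67: level < 5 → 170
emp_id=68: ELSE → 23
emp_id=69: ELSE → 11

21, -19, -12, -6, -24, 40, 70, 170, 23, 11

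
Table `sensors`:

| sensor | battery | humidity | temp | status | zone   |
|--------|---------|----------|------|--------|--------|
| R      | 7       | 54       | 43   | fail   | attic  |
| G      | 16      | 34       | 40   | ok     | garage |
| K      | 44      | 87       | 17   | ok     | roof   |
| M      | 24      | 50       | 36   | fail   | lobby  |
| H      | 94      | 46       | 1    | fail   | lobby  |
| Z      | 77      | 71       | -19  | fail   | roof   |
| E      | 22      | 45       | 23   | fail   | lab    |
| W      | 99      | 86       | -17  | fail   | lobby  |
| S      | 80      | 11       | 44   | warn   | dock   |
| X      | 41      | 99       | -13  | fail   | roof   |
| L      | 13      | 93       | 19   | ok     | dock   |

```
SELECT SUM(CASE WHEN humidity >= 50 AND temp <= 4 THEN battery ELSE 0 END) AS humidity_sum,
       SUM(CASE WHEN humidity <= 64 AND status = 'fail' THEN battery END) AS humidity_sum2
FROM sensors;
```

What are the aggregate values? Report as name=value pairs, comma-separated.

humidity_sum=217, humidity_sum2=147

[humidity_sum: humidity >= 50 AND temp <= 4]
sensor=R: ✗
sensor=G: ✗
sensor=K: ✗
sensor=M: ✗
sensor=H: ✗
sensor=Z: ✓ → 77
sensor=E: ✗
sensor=W: ✓ → 99
sensor=S: ✗
sensor=X: ✓ → 41
sensor=L: ✗
humidity_sum = 77 + 99 + 41 = 217
—
[humidity_sum2: humidity <= 64 AND status = 'fail']
sensor=R: ✓ → 7
sensor=G: ✗
sensor=K: ✗
sensor=M: ✓ → 24
sensor=H: ✓ → 94
sensor=Z: ✗
sensor=E: ✓ → 22
sensor=W: ✗
sensor=S: ✗
sensor=X: ✗
sensor=L: ✗
humidity_sum2 = 7 + 24 + 94 + 22 = 147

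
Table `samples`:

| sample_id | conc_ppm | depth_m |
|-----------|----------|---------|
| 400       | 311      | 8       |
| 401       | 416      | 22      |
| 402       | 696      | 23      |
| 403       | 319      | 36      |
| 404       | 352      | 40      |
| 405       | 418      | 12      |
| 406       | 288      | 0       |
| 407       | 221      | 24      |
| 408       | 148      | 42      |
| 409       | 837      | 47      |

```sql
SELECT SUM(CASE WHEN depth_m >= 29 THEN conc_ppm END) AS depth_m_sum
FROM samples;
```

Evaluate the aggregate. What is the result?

sample_id=400: ✗
sample_id=401: ✗
sample_id=402: ✗
sample_id=403: ✓ → 319
sample_id=404: ✓ → 352
sample_id=405: ✗
sample_id=406: ✗
sample_id=407: ✗
sample_id=408: ✓ → 148
sample_id=409: ✓ → 837
depth_m_sum = 319 + 352 + 148 + 837 = 1656

1656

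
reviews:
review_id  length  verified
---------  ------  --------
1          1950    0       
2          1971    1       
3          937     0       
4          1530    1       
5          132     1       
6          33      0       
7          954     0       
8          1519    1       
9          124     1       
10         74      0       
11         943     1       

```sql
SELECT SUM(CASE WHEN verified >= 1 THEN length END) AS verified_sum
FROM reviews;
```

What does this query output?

review_id=1: ✗
review_id=2: ✓ → 1971
review_id=3: ✗
review_id=4: ✓ → 1530
review_id=5: ✓ → 132
review_id=6: ✗
review_id=7: ✗
review_id=8: ✓ → 1519
review_id=9: ✓ → 124
review_id=10: ✗
review_id=11: ✓ → 943
verified_sum = 1971 + 1530 + 132 + 1519 + 124 + 943 = 6219

6219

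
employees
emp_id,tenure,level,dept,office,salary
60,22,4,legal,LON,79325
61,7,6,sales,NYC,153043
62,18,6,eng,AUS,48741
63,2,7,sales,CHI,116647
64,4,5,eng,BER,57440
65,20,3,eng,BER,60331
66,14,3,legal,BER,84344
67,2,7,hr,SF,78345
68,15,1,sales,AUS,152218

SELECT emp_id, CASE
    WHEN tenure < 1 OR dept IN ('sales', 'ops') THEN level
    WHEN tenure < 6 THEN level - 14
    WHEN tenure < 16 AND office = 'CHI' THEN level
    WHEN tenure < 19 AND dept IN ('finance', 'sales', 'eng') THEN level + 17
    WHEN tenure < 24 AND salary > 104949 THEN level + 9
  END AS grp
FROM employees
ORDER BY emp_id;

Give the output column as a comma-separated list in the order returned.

emp_id=60: (no match → NULL) → NULL
emp_id=61: tenure < 1 OR dept IN ('sales', 'ops') → 6
emp_id=62: tenure < 19 AND dept IN ('finance', 'sales', 'eng') → 23
emp_id=63: tenure < 1 OR dept IN ('sales', 'ops') → 7
emp_id=64: tenure < 6 → -9
emp_id=65: (no match → NULL) → NULL
emp_id=66: (no match → NULL) → NULL
emp_id=67: tenure < 6 → -7
emp_id=68: tenure < 1 OR dept IN ('sales', 'ops') → 1

NULL, 6, 23, 7, -9, NULL, NULL, -7, 1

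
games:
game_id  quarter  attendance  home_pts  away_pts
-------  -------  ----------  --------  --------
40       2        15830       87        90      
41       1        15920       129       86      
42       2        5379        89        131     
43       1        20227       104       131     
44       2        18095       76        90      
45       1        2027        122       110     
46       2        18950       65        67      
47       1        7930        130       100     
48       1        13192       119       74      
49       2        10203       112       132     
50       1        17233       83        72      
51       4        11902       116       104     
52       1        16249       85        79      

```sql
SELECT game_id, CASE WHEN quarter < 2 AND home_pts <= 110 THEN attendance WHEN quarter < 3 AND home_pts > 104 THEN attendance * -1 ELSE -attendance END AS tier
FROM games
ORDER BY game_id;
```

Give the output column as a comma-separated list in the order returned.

game_id=40: ELSE → -15830
game_id=41: quarter < 3 AND home_pts > 104 → -15920
game_id=42: ELSE → -5379
game_id=43: quarter < 2 AND home_pts <= 110 → 20227
game_id=44: ELSE → -18095
game_id=45: quarter < 3 AND home_pts > 104 → -2027
game_id=46: ELSE → -18950
game_id=47: quarter < 3 AND home_pts > 104 → -7930
game_id=48: quarter < 3 AND home_pts > 104 → -13192
game_id=49: quarter < 3 AND home_pts > 104 → -10203
game_id=50: quarter < 2 AND home_pts <= 110 → 17233
game_id=51: ELSE → -11902
game_id=52: quarter < 2 AND home_pts <= 110 → 16249

-15830, -15920, -5379, 20227, -18095, -2027, -18950, -7930, -13192, -10203, 17233, -11902, 16249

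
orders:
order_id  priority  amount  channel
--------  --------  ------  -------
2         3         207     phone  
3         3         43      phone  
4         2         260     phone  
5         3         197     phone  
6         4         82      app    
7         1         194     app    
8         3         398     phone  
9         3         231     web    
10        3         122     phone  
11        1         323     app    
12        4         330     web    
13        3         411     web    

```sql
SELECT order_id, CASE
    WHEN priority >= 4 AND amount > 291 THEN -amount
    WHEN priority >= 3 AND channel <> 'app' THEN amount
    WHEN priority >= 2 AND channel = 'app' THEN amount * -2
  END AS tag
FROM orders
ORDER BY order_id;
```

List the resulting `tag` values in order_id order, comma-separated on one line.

207, 43, NULL, 197, -164, NULL, 398, 231, 122, NULL, -330, 411

order_id=2: priority >= 3 AND channel <> 'app' → 207
order_id=3: priority >= 3 AND channel <> 'app' → 43
order_id=4: (no match → NULL) → NULL
order_id=5: priority >= 3 AND channel <> 'app' → 197
order_id=6: priority >= 2 AND channel = 'app' → -164
order_id=7: (no match → NULL) → NULL
order_id=8: priority >= 3 AND channel <> 'app' → 398
order_id=9: priority >= 3 AND channel <> 'app' → 231
order_id=10: priority >= 3 AND channel <> 'app' → 122
order_id=11: (no match → NULL) → NULL
order_id=12: priority >= 4 AND amount > 291 → -330
order_id=13: priority >= 3 AND channel <> 'app' → 411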